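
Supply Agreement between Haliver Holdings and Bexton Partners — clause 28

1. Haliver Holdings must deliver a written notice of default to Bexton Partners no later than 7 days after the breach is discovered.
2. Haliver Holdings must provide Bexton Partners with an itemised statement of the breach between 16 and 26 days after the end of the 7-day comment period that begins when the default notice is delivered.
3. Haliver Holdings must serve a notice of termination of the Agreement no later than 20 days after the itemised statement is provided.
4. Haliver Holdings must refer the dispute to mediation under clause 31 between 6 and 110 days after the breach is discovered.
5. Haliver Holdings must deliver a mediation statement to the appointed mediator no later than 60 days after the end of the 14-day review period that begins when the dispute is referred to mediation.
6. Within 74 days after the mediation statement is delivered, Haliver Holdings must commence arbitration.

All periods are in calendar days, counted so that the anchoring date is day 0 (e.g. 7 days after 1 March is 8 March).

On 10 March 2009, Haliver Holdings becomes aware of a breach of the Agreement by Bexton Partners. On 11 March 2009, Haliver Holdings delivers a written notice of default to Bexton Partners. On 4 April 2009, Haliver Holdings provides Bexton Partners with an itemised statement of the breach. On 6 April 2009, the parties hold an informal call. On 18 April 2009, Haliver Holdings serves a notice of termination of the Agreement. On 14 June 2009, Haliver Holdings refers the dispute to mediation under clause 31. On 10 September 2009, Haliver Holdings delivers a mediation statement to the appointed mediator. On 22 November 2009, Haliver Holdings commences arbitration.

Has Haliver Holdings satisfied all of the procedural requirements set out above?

No

Step 1 — counting 7 days from 10 March 2009 (when the breach is discovered) gives a deadline of 17 March 2009; completed 11 March 2009, before the deadline.
Step 2 — 16 and 26 days from 18 March 2009 (end of the 7-day comment period, which began when the default notice is delivered on 11 March 2009) are 3 April 2009 and 13 April 2009 respectively; 4 April 2009 falls inside that range.
Step 3 — counting 20 days from 4 April 2009 (when the itemised statement is provided) gives a deadline of 24 April 2009; 18 April 2009 is within that limit.
Step 4 — 6 and 110 days from 10 March 2009 (when the breach is discovered) are 16 March 2009 and 28 June 2009 respectively; 14 June 2009 falls inside that range.
Step 5 — counting 60 days from 28 June 2009 (end of the 14-day review period, which began when the dispute is referred to mediation on 14 June 2009) gives a deadline of 27 August 2009; 10 September 2009 misses that deadline by 14 days.
Later steps need not be reached.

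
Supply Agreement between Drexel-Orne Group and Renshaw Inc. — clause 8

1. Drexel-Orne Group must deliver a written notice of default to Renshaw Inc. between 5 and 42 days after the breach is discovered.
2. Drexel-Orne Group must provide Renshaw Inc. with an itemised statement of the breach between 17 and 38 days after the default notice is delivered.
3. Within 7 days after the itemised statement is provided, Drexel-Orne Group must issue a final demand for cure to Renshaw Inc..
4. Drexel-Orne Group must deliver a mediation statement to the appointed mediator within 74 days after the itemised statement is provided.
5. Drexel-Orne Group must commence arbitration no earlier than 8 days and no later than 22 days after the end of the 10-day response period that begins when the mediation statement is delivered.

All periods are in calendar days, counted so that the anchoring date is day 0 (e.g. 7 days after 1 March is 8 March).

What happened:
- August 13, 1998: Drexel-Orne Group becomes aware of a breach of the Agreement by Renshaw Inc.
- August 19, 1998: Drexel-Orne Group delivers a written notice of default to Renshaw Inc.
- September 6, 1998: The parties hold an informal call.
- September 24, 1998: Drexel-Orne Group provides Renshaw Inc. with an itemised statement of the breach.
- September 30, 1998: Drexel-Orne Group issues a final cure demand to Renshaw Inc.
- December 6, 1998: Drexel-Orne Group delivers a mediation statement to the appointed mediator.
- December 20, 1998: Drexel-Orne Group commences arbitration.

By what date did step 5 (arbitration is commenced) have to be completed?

The mediation statement is delivered on December 6, 1998; the 10-day response period therefore ends December 16, 1998, and step 5 runs from that date. The window is 8–22 days after December 16, 1998; it closes on January 7, 1999.

January 7, 1999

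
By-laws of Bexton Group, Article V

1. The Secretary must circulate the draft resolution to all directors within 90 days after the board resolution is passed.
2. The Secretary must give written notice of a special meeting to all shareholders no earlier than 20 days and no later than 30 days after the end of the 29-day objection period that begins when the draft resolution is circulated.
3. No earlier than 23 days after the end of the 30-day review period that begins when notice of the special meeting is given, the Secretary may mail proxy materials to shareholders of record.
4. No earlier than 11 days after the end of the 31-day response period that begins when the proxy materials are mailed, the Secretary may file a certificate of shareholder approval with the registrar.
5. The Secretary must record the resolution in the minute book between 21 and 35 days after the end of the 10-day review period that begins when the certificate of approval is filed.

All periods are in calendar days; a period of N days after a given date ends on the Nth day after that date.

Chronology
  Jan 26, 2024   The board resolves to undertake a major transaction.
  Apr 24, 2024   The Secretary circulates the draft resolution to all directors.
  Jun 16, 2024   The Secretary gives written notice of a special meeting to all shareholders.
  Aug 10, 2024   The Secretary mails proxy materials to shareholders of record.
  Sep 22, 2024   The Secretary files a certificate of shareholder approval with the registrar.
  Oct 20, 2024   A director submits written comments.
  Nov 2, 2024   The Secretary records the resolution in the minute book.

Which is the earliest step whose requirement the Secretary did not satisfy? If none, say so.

Step 1: 90 days after Jan 26, 2024 (when the board resolution is passed) is Apr 25, 2024; Apr 24, 2024 is within that limit.
Step 2: the window is 20–30 days after May 23, 2024 (end of the 29-day objection period, which began when the draft resolution is circulated on Apr 24, 2024), so Jun 12, 2024 through Jun 22, 2024; done Jun 16, 2024 — within the window.
Step 3: the earliest permitted date is 23 days after Jul 16, 2024 (end of the 30-day review period, which began when notice of the special meeting is given on Jun 16, 2024), i.e. Aug 8, 2024; Aug 10, 2024 is on or after that date.
Step 4: the earliest permitted date is 11 days after Sep 10, 2024 (end of the 31-day response period, which began when the proxy materials are mailed on Aug 10, 2024), i.e. Sep 21, 2024; Sep 22, 2024 is on or after that date.
Step 5: the window is 21–35 days after Oct 2, 2024 (end of the 10-day review period, which began when the certificate of approval is filed on Sep 22, 2024), so Oct 23, 2024 through Nov 6, 2024; Nov 2, 2024 falls inside that range.

None — every step was satisfied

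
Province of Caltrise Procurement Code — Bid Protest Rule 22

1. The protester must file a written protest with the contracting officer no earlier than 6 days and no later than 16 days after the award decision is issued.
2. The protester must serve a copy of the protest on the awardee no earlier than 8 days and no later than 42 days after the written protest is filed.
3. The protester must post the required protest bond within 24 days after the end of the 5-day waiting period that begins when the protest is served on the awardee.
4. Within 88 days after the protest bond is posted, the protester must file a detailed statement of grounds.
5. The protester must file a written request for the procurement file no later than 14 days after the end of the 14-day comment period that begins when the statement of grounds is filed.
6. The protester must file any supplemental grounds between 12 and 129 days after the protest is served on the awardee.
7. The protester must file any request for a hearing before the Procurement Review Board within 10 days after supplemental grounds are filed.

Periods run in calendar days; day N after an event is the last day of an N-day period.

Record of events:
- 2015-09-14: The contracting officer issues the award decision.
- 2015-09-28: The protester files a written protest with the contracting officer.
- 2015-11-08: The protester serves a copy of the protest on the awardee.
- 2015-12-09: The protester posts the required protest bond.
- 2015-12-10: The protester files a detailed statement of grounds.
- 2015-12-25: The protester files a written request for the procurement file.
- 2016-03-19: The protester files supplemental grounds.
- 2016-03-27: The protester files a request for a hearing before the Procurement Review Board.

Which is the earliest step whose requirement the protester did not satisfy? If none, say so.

Step 1 — 6 and 16 days from 2015-09-14 (when the award decision is issued) are 2015-09-20 and 2015-09-30 respectively; 2015-09-28 falls inside that range.
Step 2 — 8 and 42 days from 2015-09-28 (when the written protest is filed) are 2015-10-06 and 2015-11-09 respectively; 2015-11-08 falls inside that range.
Step 3 — counting 24 days from 2015-11-13 (end of the 5-day waiting period, which began when the protest is served on the awardee on 2015-11-08) gives a deadline of 2015-12-07; not done until 2015-12-09, 2 days after the deadline.
No need to go further; step 3 was not satisfied.

Step 3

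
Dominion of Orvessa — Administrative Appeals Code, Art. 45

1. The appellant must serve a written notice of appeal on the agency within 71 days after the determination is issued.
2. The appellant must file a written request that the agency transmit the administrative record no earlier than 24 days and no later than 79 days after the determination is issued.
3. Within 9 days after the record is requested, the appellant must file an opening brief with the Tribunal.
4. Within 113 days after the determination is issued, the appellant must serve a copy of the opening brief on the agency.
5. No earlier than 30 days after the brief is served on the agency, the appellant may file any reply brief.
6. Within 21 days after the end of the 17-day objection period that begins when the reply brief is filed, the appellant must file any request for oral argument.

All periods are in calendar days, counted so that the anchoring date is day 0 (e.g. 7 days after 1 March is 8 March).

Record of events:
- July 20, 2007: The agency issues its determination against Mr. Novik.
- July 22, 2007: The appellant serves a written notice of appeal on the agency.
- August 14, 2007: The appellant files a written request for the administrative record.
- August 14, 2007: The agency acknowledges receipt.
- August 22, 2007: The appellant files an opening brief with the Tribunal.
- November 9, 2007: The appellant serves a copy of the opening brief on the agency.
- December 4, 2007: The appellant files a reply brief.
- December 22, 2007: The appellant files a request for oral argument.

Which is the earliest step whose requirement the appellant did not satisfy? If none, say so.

Step 1 — counting 71 days from July 20, 2007 (when the determination is issued) gives a deadline of September 29, 2007; done July 22, 2007 — timely.
Step 2 — 24 and 79 days from July 20, 2007 (when the determination is issued) are August 13, 2007 and October 7, 2007 respectively; August 14, 2007 falls inside that range.
Step 3 — counting 9 days from August 14, 2007 (when the record is requested) gives a deadline of August 23, 2007; August 22, 2007 is within that limit.
Step 4 — counting 113 days from July 20, 2007 (when the determination is issued) gives a deadline of November 10, 2007; completed November 9, 2007, before the deadline.
Step 5 — must wait 30 days from November 9, 2007 (when the brief is served on the agency), so not before December 9, 2007; acted on December 4, 2007, 5 days prematurely.
No need to go further; step 5 was not satisfied.

Step 5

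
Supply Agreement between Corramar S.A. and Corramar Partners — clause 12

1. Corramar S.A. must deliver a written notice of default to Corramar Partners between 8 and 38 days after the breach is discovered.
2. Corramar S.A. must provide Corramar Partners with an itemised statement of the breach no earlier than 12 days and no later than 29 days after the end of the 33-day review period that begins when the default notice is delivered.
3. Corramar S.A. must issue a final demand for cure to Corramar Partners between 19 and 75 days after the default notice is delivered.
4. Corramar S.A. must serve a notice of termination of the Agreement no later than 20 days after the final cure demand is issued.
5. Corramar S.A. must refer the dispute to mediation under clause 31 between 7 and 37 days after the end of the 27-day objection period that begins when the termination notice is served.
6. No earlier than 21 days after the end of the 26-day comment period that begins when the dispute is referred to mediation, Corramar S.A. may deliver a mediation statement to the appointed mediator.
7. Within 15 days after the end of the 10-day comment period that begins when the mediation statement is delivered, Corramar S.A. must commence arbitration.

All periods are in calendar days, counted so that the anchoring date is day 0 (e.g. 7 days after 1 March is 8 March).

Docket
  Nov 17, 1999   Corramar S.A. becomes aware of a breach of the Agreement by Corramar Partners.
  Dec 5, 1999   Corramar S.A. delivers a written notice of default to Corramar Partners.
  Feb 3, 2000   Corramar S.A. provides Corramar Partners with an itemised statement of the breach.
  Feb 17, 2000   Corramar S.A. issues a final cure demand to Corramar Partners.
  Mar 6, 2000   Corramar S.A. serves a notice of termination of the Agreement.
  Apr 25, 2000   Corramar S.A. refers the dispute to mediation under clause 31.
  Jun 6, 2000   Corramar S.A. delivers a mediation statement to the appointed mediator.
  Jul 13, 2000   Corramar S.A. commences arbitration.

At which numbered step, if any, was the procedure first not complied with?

(1) the permitted window runs from Nov 17, 1999 + 8 = Nov 25, 1999 to Nov 17, 1999 + 38 = Dec 25, 1999; Dec 5, 1999 falls inside that range.
(2) the permitted window runs from Jan 7, 2000 + 12 = Jan 19, 2000 to Jan 7, 2000 + 29 = Feb 5, 2000; Feb 3, 2000 falls inside that range.
(3) the permitted window runs from Dec 5, 1999 + 19 = Dec 24, 1999 to Dec 5, 1999 + 75 = Feb 18, 2000; done Feb 17, 2000 — within the window.
(4) due by Feb 17, 2000 + 20 days = Mar 8, 2000; Mar 6, 2000 is within that limit.
(5) the permitted window runs from Apr 2, 2000 + 7 = Apr 9, 2000 to Apr 2, 2000 + 37 = May 9, 2000; Apr 25, 2000 falls inside that range.
(6) permitted from May 21, 2000 + 21 days = Jun 11, 2000 onward; done Jun 6, 2000 — 5 days too early.
The procedure was therefore not followed at step 6.

Step 6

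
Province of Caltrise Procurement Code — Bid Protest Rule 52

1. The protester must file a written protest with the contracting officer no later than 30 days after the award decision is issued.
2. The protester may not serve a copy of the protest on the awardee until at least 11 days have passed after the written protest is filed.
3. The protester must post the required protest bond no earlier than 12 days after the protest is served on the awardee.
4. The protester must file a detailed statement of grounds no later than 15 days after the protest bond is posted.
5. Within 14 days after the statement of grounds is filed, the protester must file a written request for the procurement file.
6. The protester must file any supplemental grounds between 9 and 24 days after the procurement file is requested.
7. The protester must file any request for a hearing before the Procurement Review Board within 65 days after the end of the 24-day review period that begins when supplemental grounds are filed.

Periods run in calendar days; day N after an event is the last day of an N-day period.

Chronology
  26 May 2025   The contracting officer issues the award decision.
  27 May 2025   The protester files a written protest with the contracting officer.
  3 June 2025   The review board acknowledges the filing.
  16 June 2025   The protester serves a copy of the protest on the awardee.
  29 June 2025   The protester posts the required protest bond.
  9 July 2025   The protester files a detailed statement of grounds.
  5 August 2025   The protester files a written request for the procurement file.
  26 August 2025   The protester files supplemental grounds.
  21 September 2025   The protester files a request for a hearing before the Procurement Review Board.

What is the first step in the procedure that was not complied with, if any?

(1) due by 26 May 2025 + 30 days = 25 June 2025; 27 May 2025 is within that limit.
(2) permitted from 27 May 2025 + 11 days = 7 June 2025 onward; 16 June 2025 is on or after that date.
(3) permitted from 16 June 2025 + 12 days = 28 June 2025 onward; done 29 June 2025 — permitted.
(4) due by 29 June 2025 + 15 days = 14 July 2025; 9 July 2025 is within that limit.
(5) due by 9 July 2025 + 14 days = 23 July 2025; not done until 5 August 2025, 13 days after the deadline.

Step 5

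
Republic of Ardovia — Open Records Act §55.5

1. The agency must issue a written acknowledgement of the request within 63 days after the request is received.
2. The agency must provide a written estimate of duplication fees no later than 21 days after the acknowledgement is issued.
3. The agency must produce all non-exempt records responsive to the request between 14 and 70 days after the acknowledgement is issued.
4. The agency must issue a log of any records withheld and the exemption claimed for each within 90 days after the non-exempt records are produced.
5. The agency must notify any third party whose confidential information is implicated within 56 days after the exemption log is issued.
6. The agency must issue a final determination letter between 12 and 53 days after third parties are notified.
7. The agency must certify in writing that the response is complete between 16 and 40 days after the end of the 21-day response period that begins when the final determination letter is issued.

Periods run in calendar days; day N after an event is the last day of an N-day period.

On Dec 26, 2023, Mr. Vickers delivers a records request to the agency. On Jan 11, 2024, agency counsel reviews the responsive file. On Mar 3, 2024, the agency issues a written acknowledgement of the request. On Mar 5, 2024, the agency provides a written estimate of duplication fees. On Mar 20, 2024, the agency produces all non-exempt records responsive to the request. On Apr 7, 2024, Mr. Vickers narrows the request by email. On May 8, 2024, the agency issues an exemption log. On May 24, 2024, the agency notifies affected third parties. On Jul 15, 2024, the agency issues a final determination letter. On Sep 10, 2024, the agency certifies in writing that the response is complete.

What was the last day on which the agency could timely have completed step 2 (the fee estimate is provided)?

Mar 24, 2024

Step 2 runs from Mar 3, 2024, when the acknowledgement is issued. 21 days after Mar 3, 2024 is Mar 24, 2024.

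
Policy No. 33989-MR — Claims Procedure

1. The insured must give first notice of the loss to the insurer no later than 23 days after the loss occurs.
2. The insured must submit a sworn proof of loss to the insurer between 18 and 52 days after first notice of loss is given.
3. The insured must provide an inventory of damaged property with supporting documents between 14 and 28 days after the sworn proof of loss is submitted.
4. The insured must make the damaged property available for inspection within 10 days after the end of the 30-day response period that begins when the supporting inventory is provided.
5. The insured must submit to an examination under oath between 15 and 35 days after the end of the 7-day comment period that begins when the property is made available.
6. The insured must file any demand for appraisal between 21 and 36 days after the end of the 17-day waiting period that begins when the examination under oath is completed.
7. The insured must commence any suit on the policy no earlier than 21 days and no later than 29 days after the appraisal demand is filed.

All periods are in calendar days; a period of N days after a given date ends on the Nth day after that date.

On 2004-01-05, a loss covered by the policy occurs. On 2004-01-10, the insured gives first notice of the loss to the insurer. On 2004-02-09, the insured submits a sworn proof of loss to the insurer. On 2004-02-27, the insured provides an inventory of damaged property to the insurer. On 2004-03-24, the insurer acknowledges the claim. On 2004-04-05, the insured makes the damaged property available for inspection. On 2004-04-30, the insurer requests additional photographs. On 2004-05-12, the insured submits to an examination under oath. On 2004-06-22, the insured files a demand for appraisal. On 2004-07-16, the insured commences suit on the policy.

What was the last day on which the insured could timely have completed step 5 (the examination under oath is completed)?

2004-05-17

The property is made available on 2004-04-05; the 7-day comment period therefore ends 2004-04-12, and step 5 runs from that date. The window is 15–35 days after 2004-04-12; it closes on 2004-05-17.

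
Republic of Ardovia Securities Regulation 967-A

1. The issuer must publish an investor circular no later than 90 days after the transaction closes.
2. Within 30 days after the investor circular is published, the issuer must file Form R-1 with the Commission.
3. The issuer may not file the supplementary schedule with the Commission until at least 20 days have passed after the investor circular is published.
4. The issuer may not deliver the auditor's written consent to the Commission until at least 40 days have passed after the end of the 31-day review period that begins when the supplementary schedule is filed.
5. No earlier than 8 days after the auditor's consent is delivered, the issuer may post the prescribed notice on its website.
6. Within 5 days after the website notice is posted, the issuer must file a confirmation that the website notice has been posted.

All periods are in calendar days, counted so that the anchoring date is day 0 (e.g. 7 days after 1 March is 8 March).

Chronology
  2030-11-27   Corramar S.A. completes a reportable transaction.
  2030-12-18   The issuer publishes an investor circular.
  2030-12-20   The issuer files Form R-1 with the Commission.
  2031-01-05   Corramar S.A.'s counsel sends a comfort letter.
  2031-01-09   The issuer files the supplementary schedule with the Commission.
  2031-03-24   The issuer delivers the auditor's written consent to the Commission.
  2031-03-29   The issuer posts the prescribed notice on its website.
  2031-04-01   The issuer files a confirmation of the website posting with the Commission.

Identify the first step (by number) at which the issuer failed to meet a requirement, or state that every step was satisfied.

Step 5

Step 1 — counting 90 days from 2030-11-27 (when the transaction closes) gives a deadline of 2031-02-25; completed 2030-12-18, before the deadline.
Step 2 — counting 30 days from 2030-12-18 (when the investor circular is published) gives a deadline of 2031-01-17; done 2030-12-20 — timely.
Step 3 — must wait 20 days from 2030-12-18 (when the investor circular is published), so not before 2031-01-07; done 2031-01-09, after the minimum wait.
Step 4 — must wait 40 days from 2031-02-09 (end of the 31-day review period, which began when the supplementary schedule is filed on 2031-01-09), so not before 2031-03-21; done 2031-03-24 — permitted.
Step 5 — must wait 8 days from 2031-03-24 (when the auditor's consent is delivered), so not before 2031-04-01; done 2031-03-29 — 3 days too early.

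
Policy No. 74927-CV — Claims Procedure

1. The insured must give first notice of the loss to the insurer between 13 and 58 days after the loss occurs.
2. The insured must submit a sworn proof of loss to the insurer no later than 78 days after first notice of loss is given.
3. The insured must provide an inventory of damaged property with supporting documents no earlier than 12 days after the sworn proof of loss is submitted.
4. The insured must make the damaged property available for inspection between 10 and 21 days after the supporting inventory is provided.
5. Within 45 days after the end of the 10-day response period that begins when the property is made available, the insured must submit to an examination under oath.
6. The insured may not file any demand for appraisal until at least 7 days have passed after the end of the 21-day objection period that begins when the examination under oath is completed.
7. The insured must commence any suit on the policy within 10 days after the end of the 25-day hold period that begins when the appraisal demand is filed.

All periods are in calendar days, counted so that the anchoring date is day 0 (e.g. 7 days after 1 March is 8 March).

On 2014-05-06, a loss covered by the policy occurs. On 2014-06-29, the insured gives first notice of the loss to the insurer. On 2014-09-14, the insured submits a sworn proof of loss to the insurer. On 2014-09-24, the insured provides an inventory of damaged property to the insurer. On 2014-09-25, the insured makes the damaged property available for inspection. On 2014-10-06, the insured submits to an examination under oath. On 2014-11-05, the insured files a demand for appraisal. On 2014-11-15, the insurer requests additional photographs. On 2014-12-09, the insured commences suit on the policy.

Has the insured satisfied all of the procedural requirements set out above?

No

Step 1 — 13 and 58 days from 2014-05-06 (when the loss occurs) are 2014-05-19 and 2014-07-03 respectively; done 2014-06-29 — within the window.
Step 2 — counting 78 days from 2014-06-29 (when first notice of loss is given) gives a deadline of 2014-09-15; completed 2014-09-14, before the deadline.
Step 3 — must wait 12 days from 2014-09-14 (when the sworn proof of loss is submitted), so not before 2014-09-26; acted on 2014-09-24, 2 days prematurely.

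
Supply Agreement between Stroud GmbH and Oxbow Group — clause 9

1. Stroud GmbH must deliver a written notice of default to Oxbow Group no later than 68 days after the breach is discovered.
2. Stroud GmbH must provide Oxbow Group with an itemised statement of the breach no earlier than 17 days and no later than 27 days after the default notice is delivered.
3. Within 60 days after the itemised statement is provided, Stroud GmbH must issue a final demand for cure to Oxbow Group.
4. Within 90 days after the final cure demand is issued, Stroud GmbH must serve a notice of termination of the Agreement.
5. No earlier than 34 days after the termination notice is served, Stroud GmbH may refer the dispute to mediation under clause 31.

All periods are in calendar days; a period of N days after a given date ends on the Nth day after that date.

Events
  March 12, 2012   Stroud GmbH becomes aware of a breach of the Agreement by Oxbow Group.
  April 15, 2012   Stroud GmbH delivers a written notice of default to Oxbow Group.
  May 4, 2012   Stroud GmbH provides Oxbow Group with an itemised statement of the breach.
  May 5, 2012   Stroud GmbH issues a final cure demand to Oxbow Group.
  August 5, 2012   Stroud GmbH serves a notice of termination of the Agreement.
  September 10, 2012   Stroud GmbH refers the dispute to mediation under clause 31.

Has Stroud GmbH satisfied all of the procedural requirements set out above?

Step 1 — counting 68 days from March 12, 2012 (when the breach is discovered) gives a deadline of May 19, 2012; done April 15, 2012 — timely.
Step 2 — 17 and 27 days from April 15, 2012 (when the default notice is delivered) are May 2, 2012 and May 12, 2012 respectively; done May 4, 2012 — within the window.
Step 3 — counting 60 days from May 4, 2012 (when the itemised statement is provided) gives a deadline of July 3, 2012; May 5, 2012 is within that limit.
Step 4 — counting 90 days from May 5, 2012 (when the final cure demand is issued) gives a deadline of August 3, 2012; done August 5, 2012 — 2 days late.

No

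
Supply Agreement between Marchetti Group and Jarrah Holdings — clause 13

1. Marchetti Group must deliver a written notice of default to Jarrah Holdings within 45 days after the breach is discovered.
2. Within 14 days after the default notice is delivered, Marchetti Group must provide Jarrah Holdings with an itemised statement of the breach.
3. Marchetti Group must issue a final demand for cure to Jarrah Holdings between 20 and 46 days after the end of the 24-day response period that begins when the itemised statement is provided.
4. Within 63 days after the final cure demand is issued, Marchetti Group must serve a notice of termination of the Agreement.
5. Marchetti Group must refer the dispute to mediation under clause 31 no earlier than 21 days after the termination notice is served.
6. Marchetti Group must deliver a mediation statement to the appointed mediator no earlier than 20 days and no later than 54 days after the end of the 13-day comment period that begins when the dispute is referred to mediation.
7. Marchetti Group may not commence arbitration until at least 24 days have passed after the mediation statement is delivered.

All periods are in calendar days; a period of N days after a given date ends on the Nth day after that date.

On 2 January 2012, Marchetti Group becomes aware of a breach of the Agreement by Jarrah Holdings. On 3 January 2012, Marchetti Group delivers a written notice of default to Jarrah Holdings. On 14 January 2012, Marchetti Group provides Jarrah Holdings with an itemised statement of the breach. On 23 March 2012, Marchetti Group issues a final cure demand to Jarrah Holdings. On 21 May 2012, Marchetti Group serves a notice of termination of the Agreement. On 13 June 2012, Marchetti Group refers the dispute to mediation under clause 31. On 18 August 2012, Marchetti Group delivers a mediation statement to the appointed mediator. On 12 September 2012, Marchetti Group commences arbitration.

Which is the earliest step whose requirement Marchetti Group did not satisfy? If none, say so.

Step 1: 45 days after 2 January 2012 (when the breach is discovered) is 16 February 2012; completed 3 January 2012, before the deadline.
Step 2: 14 days after 3 January 2012 (when the default notice is delivered) is 17 January 2012; done 14 January 2012 — timely.
Step 3: the window is 20–46 days after 7 February 2012 (end of the 24-day response period, which began when the itemised statement is provided on 14 January 2012), so 27 February 2012 through 24 March 2012; done 23 March 2012 — within the window.
Step 4: 63 days after 23 March 2012 (when the final cure demand is issued) is 25 May 2012; 21 May 2012 is within that limit.
Step 5: the earliest permitted date is 21 days after 21 May 2012 (when the termination notice is served), i.e. 11 June 2012; done 13 June 2012, after the minimum wait.
Step 6: the window is 20–54 days after 26 June 2012 (end of the 13-day comment period, which began when the dispute is referred to mediation on 13 June 2012), so 16 July 2012 through 19 August 2012; done 18 August 2012 — within the window.
Step 7: the earliest permitted date is 24 days after 18 August 2012 (when the mediation statement is delivered), i.e. 11 September 2012; done 12 September 2012 — permitted.

None — every step was satisfied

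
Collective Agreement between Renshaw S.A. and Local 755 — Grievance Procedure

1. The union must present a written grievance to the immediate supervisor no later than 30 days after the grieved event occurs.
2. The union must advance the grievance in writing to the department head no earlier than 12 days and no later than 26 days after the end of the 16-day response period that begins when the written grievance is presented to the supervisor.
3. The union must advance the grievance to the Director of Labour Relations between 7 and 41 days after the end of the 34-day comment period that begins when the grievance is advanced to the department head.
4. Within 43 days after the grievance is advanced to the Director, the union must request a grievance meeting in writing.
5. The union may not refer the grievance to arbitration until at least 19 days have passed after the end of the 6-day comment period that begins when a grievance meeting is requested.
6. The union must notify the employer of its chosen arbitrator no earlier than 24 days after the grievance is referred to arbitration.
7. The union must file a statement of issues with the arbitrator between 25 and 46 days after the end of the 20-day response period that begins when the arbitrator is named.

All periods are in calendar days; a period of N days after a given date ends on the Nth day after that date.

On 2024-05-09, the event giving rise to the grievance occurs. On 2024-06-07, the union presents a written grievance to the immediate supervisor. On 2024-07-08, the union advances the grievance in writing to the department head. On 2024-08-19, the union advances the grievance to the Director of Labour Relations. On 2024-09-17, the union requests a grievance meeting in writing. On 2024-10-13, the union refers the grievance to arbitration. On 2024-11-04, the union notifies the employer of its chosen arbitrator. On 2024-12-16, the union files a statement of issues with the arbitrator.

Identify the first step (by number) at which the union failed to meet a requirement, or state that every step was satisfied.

Step 6

Step 1: 30 days after 2024-05-09 (when the grieved event occurs) is 2024-06-08; completed 2024-06-07, before the deadline.
Step 2: the window is 12–26 days after 2024-06-23 (end of the 16-day response period, which began when the written grievance is presented to the supervisor on 2024-06-07), so 2024-07-05 through 2024-07-19; done 2024-07-08 — within the window.
Step 3: the window is 7–41 days after 2024-08-11 (end of the 34-day comment period, which began when the grievance is advanced to the department head on 2024-07-08), so 2024-08-18 through 2024-09-21; done 2024-08-19, which is between those dates.
Step 4: 43 days after 2024-08-19 (when the grievance is advanced to the Director) is 2024-10-01; 2024-09-17 is within that limit.
Step 5: the earliest permitted date is 19 days after 2024-09-23 (end of the 6-day comment period, which began when a grievance meeting is requested on 2024-09-17), i.e. 2024-10-12; done 2024-10-13, after the minimum wait.
Step 6: the earliest permitted date is 24 days after 2024-10-13 (when the grievance is referred to arbitration), i.e. 2024-11-06; acted on 2024-11-04, 2 days prematurely.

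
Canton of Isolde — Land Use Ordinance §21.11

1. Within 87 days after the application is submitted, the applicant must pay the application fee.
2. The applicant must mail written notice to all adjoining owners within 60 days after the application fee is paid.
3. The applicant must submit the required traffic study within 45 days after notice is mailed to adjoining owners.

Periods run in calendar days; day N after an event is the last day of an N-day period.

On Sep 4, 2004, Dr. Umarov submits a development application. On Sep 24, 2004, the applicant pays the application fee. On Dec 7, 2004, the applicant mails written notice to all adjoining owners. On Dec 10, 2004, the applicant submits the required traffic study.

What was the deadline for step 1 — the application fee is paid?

Step 1 runs from Sep 4, 2004, when the application is submitted. 87 days after Sep 4, 2004 is Nov 30, 2004.

Nov 30, 2004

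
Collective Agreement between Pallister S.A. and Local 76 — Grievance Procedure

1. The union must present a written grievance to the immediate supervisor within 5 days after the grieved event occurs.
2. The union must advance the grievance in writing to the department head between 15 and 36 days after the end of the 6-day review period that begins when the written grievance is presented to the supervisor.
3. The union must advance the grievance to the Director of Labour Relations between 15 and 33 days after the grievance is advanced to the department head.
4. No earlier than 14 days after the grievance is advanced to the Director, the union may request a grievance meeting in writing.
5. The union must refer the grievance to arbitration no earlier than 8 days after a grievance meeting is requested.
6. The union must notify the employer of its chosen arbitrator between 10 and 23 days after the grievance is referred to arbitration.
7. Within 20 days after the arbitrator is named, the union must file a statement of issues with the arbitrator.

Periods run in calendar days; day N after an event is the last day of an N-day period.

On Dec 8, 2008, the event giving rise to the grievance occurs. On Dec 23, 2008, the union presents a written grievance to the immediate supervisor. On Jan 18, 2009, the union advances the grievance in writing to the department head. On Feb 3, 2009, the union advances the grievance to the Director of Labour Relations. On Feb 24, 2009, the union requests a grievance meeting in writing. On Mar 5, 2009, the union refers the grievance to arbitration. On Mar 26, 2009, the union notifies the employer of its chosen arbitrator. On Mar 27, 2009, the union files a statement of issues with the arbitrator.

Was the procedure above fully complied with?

No

Step 1 — counting 5 days from Dec 8, 2008 (when the grieved event occurs) gives a deadline of Dec 13, 2008; Dec 23, 2008 misses that deadline by 10 days.
No need to go further; step 1 was not satisfied.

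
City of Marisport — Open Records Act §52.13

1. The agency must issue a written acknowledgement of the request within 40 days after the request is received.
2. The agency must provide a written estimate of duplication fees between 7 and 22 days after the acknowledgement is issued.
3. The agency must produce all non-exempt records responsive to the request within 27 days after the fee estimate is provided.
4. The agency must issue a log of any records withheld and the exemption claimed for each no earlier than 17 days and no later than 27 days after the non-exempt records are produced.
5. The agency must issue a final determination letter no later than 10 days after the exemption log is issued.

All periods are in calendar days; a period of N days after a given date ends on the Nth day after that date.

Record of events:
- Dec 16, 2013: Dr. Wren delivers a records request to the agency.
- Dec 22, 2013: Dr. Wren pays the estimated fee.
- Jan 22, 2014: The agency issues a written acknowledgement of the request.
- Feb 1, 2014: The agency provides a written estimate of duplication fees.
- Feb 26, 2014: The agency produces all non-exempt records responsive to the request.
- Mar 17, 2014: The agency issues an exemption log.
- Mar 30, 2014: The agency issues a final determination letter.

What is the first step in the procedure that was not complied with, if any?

Step 1: 40 days after Dec 16, 2013 (when the request is received) is Jan 25, 2014; completed Jan 22, 2014, before the deadline.
Step 2: the window is 7–22 days after Jan 22, 2014 (when the acknowledgement is issued), so Jan 29, 2014 through Feb 13, 2014; done Feb 1, 2014, which is between those dates.
Step 3: 27 days after Feb 1, 2014 (when the fee estimate is provided) is Feb 28, 2014; Feb 26, 2014 is within that limit.
Step 4: the window is 17–27 days after Feb 26, 2014 (when the non-exempt records are produced), so Mar 15, 2014 through Mar 25, 2014; Mar 17, 2014 falls inside that range.
Step 5: 10 days after Mar 17, 2014 (when the exemption log is issued) is Mar 27, 2014; not done until Mar 30, 2014, 3 days after the deadline.

Step 5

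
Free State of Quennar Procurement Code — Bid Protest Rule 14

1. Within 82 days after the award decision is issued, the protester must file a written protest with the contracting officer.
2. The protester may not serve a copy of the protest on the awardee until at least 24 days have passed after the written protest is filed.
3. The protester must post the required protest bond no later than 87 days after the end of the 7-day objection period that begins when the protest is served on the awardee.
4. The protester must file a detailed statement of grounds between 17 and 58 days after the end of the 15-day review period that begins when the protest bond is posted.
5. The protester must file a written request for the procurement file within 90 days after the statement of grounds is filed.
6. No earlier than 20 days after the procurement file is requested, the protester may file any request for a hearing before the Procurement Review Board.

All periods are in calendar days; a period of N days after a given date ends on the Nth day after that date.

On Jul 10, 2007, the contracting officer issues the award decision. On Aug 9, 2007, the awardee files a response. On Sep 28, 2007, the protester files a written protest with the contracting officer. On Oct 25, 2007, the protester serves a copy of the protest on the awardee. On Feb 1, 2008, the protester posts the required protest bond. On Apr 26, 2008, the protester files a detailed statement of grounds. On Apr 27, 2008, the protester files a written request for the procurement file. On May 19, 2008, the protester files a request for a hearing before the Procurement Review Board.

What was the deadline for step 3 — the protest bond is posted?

Jan 27, 2008

The protest is served on the awardee on Oct 25, 2007; the 7-day objection period therefore ends Nov 1, 2007, and step 3 runs from that date. 87 days after Nov 1, 2007 is Jan 27, 2008.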